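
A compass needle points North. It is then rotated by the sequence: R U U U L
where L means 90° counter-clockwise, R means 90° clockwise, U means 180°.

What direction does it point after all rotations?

Start: North
  R (right (90° clockwise)) -> East
  U (U-turn (180°)) -> West
  U (U-turn (180°)) -> East
  U (U-turn (180°)) -> West
  L (left (90° counter-clockwise)) -> South
Final: South

Answer: Final heading: South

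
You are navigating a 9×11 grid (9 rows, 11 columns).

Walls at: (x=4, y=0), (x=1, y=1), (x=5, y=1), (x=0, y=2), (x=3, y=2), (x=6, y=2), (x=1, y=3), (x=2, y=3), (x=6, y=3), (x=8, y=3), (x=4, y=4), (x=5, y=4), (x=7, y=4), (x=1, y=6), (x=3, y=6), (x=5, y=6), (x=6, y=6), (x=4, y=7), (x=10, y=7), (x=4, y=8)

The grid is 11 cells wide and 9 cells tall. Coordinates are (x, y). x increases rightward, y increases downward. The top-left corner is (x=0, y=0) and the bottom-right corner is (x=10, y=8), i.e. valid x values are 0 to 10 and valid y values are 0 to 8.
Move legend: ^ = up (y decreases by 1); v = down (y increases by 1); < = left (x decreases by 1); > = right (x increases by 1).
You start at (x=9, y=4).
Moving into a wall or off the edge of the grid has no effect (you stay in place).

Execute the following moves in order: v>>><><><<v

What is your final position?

Answer: Final position: (x=8, y=6)

Derivation:
Start: (x=9, y=4)
  v (down): (x=9, y=4) -> (x=9, y=5)
  > (right): (x=9, y=5) -> (x=10, y=5)
  > (right): blocked, stay at (x=10, y=5)
  > (right): blocked, stay at (x=10, y=5)
  < (left): (x=10, y=5) -> (x=9, y=5)
  > (right): (x=9, y=5) -> (x=10, y=5)
  < (left): (x=10, y=5) -> (x=9, y=5)
  > (right): (x=9, y=5) -> (x=10, y=5)
  < (left): (x=10, y=5) -> (x=9, y=5)
  < (left): (x=9, y=5) -> (x=8, y=5)
  v (down): (x=8, y=5) -> (x=8, y=6)
Final: (x=8, y=6)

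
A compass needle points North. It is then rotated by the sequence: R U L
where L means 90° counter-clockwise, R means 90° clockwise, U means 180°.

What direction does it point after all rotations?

Start: North
  R (right (90° clockwise)) -> East
  U (U-turn (180°)) -> West
  L (left (90° counter-clockwise)) -> South
Final: South

Answer: Final heading: South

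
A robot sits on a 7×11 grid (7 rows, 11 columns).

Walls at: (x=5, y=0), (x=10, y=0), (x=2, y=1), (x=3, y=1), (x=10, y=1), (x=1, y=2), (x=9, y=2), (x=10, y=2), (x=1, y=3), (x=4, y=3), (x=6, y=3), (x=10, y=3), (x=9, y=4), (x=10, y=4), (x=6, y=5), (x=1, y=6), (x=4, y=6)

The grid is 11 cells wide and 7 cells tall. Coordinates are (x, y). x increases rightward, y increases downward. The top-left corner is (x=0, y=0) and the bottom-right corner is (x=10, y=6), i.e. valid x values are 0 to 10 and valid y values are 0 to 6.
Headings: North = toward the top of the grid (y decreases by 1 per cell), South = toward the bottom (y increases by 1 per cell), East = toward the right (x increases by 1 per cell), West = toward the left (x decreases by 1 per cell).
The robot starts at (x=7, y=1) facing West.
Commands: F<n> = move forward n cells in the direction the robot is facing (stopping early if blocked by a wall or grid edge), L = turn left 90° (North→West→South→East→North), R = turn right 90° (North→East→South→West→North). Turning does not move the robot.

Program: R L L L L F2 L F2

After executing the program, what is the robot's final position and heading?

Answer: Final position: (x=6, y=0), facing West

Derivation:
Start: (x=7, y=1), facing West
  R: turn right, now facing North
  L: turn left, now facing West
  L: turn left, now facing South
  L: turn left, now facing East
  L: turn left, now facing North
  F2: move forward 1/2 (blocked), now at (x=7, y=0)
  L: turn left, now facing West
  F2: move forward 1/2 (blocked), now at (x=6, y=0)
Final: (x=6, y=0), facing West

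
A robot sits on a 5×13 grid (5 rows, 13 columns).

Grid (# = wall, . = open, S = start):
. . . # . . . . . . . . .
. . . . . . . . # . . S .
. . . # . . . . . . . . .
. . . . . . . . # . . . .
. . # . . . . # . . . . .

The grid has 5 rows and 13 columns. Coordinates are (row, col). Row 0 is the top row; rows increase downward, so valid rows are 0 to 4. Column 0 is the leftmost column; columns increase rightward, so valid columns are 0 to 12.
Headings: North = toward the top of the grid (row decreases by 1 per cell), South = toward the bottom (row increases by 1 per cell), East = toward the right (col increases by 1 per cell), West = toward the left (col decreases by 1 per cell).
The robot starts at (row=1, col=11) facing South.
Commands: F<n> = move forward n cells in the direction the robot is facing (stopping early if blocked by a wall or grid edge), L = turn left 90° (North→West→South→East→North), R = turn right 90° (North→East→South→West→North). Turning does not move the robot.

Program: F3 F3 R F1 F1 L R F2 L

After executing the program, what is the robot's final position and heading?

Start: (row=1, col=11), facing South
  F3: move forward 3, now at (row=4, col=11)
  F3: move forward 0/3 (blocked), now at (row=4, col=11)
  R: turn right, now facing West
  F1: move forward 1, now at (row=4, col=10)
  F1: move forward 1, now at (row=4, col=9)
  L: turn left, now facing South
  R: turn right, now facing West
  F2: move forward 1/2 (blocked), now at (row=4, col=8)
  L: turn left, now facing South
Final: (row=4, col=8), facing South

Answer: Final position: (row=4, col=8), facing South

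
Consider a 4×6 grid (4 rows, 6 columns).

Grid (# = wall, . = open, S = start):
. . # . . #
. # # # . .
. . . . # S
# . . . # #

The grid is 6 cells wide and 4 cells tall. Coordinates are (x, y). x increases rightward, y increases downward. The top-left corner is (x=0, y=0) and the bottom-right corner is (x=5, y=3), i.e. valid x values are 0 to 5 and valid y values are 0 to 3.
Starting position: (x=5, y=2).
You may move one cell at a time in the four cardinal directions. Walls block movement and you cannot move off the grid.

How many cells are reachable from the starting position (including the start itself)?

Answer: Reachable cells: 5

Derivation:
BFS flood-fill from (x=5, y=2):
  Distance 0: (x=5, y=2)
  Distance 1: (x=5, y=1)
  Distance 2: (x=4, y=1)
  Distance 3: (x=4, y=0)
  Distance 4: (x=3, y=0)
Total reachable: 5 (grid has 15 open cells total)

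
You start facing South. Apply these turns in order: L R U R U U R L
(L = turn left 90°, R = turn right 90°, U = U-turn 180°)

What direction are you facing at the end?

Start: South
  L (left (90° counter-clockwise)) -> East
  R (right (90° clockwise)) -> South
  U (U-turn (180°)) -> North
  R (right (90° clockwise)) -> East
  U (U-turn (180°)) -> West
  U (U-turn (180°)) -> East
  R (right (90° clockwise)) -> South
  L (left (90° counter-clockwise)) -> East
Final: East

Answer: Final heading: East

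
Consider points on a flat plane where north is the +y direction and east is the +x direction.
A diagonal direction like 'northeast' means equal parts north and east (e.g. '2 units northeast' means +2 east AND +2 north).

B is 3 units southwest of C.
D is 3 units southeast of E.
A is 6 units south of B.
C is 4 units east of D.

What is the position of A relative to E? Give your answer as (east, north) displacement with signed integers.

Place E at the origin (east=0, north=0).
  D is 3 units southeast of E: delta (east=+3, north=-3); D at (east=3, north=-3).
  C is 4 units east of D: delta (east=+4, north=+0); C at (east=7, north=-3).
  B is 3 units southwest of C: delta (east=-3, north=-3); B at (east=4, north=-6).
  A is 6 units south of B: delta (east=+0, north=-6); A at (east=4, north=-12).
Therefore A relative to E: (east=4, north=-12).

Answer: A is at (east=4, north=-12) relative to E.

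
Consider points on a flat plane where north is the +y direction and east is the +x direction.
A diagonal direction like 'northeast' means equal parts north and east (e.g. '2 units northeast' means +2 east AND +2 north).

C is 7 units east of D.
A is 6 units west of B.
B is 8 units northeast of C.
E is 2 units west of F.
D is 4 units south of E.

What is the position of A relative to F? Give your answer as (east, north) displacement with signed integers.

Answer: A is at (east=7, north=4) relative to F.

Derivation:
Place F at the origin (east=0, north=0).
  E is 2 units west of F: delta (east=-2, north=+0); E at (east=-2, north=0).
  D is 4 units south of E: delta (east=+0, north=-4); D at (east=-2, north=-4).
  C is 7 units east of D: delta (east=+7, north=+0); C at (east=5, north=-4).
  B is 8 units northeast of C: delta (east=+8, north=+8); B at (east=13, north=4).
  A is 6 units west of B: delta (east=-6, north=+0); A at (east=7, north=4).
Therefore A relative to F: (east=7, north=4).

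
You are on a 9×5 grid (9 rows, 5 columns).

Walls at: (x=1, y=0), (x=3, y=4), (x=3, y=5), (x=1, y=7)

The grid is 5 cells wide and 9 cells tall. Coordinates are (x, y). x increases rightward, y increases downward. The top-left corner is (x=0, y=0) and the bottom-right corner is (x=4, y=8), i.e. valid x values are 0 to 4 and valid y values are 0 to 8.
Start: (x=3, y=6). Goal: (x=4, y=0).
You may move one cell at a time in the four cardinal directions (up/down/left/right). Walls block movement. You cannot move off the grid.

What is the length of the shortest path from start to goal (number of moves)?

Answer: Shortest path length: 7

Derivation:
BFS from (x=3, y=6) until reaching (x=4, y=0):
  Distance 0: (x=3, y=6)
  Distance 1: (x=2, y=6), (x=4, y=6), (x=3, y=7)
  Distance 2: (x=2, y=5), (x=4, y=5), (x=1, y=6), (x=2, y=7), (x=4, y=7), (x=3, y=8)
  Distance 3: (x=2, y=4), (x=4, y=4), (x=1, y=5), (x=0, y=6), (x=2, y=8), (x=4, y=8)
  Distance 4: (x=2, y=3), (x=4, y=3), (x=1, y=4), (x=0, y=5), (x=0, y=7), (x=1, y=8)
  Distance 5: (x=2, y=2), (x=4, y=2), (x=1, y=3), (x=3, y=3), (x=0, y=4), (x=0, y=8)
  Distance 6: (x=2, y=1), (x=4, y=1), (x=1, y=2), (x=3, y=2), (x=0, y=3)
  Distance 7: (x=2, y=0), (x=4, y=0), (x=1, y=1), (x=3, y=1), (x=0, y=2)  <- goal reached here
One shortest path (7 moves): (x=3, y=6) -> (x=4, y=6) -> (x=4, y=5) -> (x=4, y=4) -> (x=4, y=3) -> (x=4, y=2) -> (x=4, y=1) -> (x=4, y=0)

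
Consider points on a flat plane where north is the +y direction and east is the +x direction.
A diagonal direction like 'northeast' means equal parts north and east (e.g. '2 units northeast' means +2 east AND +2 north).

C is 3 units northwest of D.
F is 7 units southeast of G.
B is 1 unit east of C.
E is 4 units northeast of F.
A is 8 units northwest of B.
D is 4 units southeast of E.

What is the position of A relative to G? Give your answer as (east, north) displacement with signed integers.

Answer: A is at (east=5, north=4) relative to G.

Derivation:
Place G at the origin (east=0, north=0).
  F is 7 units southeast of G: delta (east=+7, north=-7); F at (east=7, north=-7).
  E is 4 units northeast of F: delta (east=+4, north=+4); E at (east=11, north=-3).
  D is 4 units southeast of E: delta (east=+4, north=-4); D at (east=15, north=-7).
  C is 3 units northwest of D: delta (east=-3, north=+3); C at (east=12, north=-4).
  B is 1 unit east of C: delta (east=+1, north=+0); B at (east=13, north=-4).
  A is 8 units northwest of B: delta (east=-8, north=+8); A at (east=5, north=4).
Therefore A relative to G: (east=5, north=4).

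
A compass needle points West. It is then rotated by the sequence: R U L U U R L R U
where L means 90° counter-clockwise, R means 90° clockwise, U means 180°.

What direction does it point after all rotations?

Answer: Final heading: North

Derivation:
Start: West
  R (right (90° clockwise)) -> North
  U (U-turn (180°)) -> South
  L (left (90° counter-clockwise)) -> East
  U (U-turn (180°)) -> West
  U (U-turn (180°)) -> East
  R (right (90° clockwise)) -> South
  L (left (90° counter-clockwise)) -> East
  R (right (90° clockwise)) -> South
  U (U-turn (180°)) -> North
Final: North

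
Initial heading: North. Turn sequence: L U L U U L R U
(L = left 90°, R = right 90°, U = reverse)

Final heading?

Start: North
  L (left (90° counter-clockwise)) -> West
  U (U-turn (180°)) -> East
  L (left (90° counter-clockwise)) -> North
  U (U-turn (180°)) -> South
  U (U-turn (180°)) -> North
  L (left (90° counter-clockwise)) -> West
  R (right (90° clockwise)) -> North
  U (U-turn (180°)) -> South
Final: South

Answer: Final heading: South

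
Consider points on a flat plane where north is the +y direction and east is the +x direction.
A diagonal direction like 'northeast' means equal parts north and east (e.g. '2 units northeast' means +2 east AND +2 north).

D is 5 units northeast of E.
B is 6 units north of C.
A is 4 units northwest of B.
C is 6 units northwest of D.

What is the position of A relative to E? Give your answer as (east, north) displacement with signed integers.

Place E at the origin (east=0, north=0).
  D is 5 units northeast of E: delta (east=+5, north=+5); D at (east=5, north=5).
  C is 6 units northwest of D: delta (east=-6, north=+6); C at (east=-1, north=11).
  B is 6 units north of C: delta (east=+0, north=+6); B at (east=-1, north=17).
  A is 4 units northwest of B: delta (east=-4, north=+4); A at (east=-5, north=21).
Therefore A relative to E: (east=-5, north=21).

Answer: A is at (east=-5, north=21) relative to E.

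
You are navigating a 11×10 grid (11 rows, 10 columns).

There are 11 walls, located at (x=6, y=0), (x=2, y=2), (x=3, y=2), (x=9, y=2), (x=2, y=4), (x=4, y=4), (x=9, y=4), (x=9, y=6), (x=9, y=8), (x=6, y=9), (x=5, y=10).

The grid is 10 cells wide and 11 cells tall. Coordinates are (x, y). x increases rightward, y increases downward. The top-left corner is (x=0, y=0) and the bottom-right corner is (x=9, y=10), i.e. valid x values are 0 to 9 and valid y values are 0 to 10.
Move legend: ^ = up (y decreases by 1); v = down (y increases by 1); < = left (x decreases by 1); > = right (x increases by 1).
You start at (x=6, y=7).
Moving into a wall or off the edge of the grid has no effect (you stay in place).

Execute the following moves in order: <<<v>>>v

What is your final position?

Start: (x=6, y=7)
  < (left): (x=6, y=7) -> (x=5, y=7)
  < (left): (x=5, y=7) -> (x=4, y=7)
  < (left): (x=4, y=7) -> (x=3, y=7)
  v (down): (x=3, y=7) -> (x=3, y=8)
  > (right): (x=3, y=8) -> (x=4, y=8)
  > (right): (x=4, y=8) -> (x=5, y=8)
  > (right): (x=5, y=8) -> (x=6, y=8)
  v (down): blocked, stay at (x=6, y=8)
Final: (x=6, y=8)

Answer: Final position: (x=6, y=8)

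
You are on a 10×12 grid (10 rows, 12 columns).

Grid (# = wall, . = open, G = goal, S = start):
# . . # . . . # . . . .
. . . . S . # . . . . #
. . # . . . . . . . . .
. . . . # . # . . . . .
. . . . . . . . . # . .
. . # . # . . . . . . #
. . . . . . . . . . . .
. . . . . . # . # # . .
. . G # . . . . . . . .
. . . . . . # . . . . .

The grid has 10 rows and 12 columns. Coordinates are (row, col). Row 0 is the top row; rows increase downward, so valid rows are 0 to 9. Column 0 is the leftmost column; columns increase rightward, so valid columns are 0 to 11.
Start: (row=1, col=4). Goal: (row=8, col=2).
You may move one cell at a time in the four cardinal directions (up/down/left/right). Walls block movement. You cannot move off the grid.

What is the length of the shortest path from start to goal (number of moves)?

BFS from (row=1, col=4) until reaching (row=8, col=2):
  Distance 0: (row=1, col=4)
  Distance 1: (row=0, col=4), (row=1, col=3), (row=1, col=5), (row=2, col=4)
  Distance 2: (row=0, col=5), (row=1, col=2), (row=2, col=3), (row=2, col=5)
  Distance 3: (row=0, col=2), (row=0, col=6), (row=1, col=1), (row=2, col=6), (row=3, col=3), (row=3, col=5)
  Distance 4: (row=0, col=1), (row=1, col=0), (row=2, col=1), (row=2, col=7), (row=3, col=2), (row=4, col=3), (row=4, col=5)
  Distance 5: (row=1, col=7), (row=2, col=0), (row=2, col=8), (row=3, col=1), (row=3, col=7), (row=4, col=2), (row=4, col=4), (row=4, col=6), (row=5, col=3), (row=5, col=5)
  Distance 6: (row=1, col=8), (row=2, col=9), (row=3, col=0), (row=3, col=8), (row=4, col=1), (row=4, col=7), (row=5, col=6), (row=6, col=3), (row=6, col=5)
  Distance 7: (row=0, col=8), (row=1, col=9), (row=2, col=10), (row=3, col=9), (row=4, col=0), (row=4, col=8), (row=5, col=1), (row=5, col=7), (row=6, col=2), (row=6, col=4), (row=6, col=6), (row=7, col=3), (row=7, col=5)
  Distance 8: (row=0, col=9), (row=1, col=10), (row=2, col=11), (row=3, col=10), (row=5, col=0), (row=5, col=8), (row=6, col=1), (row=6, col=7), (row=7, col=2), (row=7, col=4), (row=8, col=5)
  Distance 9: (row=0, col=10), (row=3, col=11), (row=4, col=10), (row=5, col=9), (row=6, col=0), (row=6, col=8), (row=7, col=1), (row=7, col=7), (row=8, col=2), (row=8, col=4), (row=8, col=6), (row=9, col=5)  <- goal reached here
One shortest path (9 moves): (row=1, col=4) -> (row=1, col=3) -> (row=2, col=3) -> (row=3, col=3) -> (row=4, col=3) -> (row=5, col=3) -> (row=6, col=3) -> (row=6, col=2) -> (row=7, col=2) -> (row=8, col=2)

Answer: Shortest path length: 9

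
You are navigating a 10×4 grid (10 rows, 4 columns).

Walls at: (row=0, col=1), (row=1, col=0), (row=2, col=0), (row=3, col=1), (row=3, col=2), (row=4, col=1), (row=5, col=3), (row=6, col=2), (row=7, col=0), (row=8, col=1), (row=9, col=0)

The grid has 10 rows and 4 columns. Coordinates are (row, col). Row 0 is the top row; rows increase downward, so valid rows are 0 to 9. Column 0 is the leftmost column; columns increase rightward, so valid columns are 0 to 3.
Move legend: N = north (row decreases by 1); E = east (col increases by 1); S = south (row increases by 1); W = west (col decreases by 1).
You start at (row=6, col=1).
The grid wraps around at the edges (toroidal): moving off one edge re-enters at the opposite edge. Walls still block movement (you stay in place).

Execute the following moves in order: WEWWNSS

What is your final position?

Answer: Final position: (row=8, col=3)

Derivation:
Start: (row=6, col=1)
  W (west): (row=6, col=1) -> (row=6, col=0)
  E (east): (row=6, col=0) -> (row=6, col=1)
  W (west): (row=6, col=1) -> (row=6, col=0)
  W (west): (row=6, col=0) -> (row=6, col=3)
  N (north): blocked, stay at (row=6, col=3)
  S (south): (row=6, col=3) -> (row=7, col=3)
  S (south): (row=7, col=3) -> (row=8, col=3)
Final: (row=8, col=3)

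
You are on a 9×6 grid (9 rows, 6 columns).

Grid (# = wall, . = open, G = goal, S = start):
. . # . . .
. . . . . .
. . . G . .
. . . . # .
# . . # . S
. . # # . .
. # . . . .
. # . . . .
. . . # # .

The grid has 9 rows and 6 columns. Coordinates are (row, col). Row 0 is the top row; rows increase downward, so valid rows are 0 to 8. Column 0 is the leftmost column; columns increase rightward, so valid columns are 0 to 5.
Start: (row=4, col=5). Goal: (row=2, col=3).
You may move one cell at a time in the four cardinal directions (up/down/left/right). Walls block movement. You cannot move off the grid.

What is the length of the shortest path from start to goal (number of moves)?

BFS from (row=4, col=5) until reaching (row=2, col=3):
  Distance 0: (row=4, col=5)
  Distance 1: (row=3, col=5), (row=4, col=4), (row=5, col=5)
  Distance 2: (row=2, col=5), (row=5, col=4), (row=6, col=5)
  Distance 3: (row=1, col=5), (row=2, col=4), (row=6, col=4), (row=7, col=5)
  Distance 4: (row=0, col=5), (row=1, col=4), (row=2, col=3), (row=6, col=3), (row=7, col=4), (row=8, col=5)  <- goal reached here
One shortest path (4 moves): (row=4, col=5) -> (row=3, col=5) -> (row=2, col=5) -> (row=2, col=4) -> (row=2, col=3)

Answer: Shortest path length: 4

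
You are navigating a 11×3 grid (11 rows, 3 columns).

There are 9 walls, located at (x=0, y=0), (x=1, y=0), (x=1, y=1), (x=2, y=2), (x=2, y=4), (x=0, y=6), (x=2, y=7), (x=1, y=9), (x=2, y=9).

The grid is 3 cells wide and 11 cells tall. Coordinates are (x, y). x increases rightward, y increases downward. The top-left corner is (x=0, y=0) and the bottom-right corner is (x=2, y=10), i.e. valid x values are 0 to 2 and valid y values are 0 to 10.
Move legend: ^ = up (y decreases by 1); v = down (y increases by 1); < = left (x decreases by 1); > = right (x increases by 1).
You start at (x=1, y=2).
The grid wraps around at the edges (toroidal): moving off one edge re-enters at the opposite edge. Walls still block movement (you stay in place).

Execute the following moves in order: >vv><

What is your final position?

Start: (x=1, y=2)
  > (right): blocked, stay at (x=1, y=2)
  v (down): (x=1, y=2) -> (x=1, y=3)
  v (down): (x=1, y=3) -> (x=1, y=4)
  > (right): blocked, stay at (x=1, y=4)
  < (left): (x=1, y=4) -> (x=0, y=4)
Final: (x=0, y=4)

Answer: Final position: (x=0, y=4)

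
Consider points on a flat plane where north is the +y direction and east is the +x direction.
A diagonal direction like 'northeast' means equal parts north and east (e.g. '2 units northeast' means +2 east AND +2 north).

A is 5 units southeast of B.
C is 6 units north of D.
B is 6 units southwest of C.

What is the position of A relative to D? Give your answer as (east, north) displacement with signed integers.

Place D at the origin (east=0, north=0).
  C is 6 units north of D: delta (east=+0, north=+6); C at (east=0, north=6).
  B is 6 units southwest of C: delta (east=-6, north=-6); B at (east=-6, north=0).
  A is 5 units southeast of B: delta (east=+5, north=-5); A at (east=-1, north=-5).
Therefore A relative to D: (east=-1, north=-5).

Answer: A is at (east=-1, north=-5) relative to D.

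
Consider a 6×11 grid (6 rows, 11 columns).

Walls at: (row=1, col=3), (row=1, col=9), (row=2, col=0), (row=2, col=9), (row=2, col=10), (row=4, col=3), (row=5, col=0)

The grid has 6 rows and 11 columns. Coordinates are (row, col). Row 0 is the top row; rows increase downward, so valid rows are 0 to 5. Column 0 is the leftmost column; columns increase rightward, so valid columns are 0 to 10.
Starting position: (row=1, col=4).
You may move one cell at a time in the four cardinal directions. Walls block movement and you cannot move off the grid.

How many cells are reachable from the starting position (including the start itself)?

BFS flood-fill from (row=1, col=4):
  Distance 0: (row=1, col=4)
  Distance 1: (row=0, col=4), (row=1, col=5), (row=2, col=4)
  Distance 2: (row=0, col=3), (row=0, col=5), (row=1, col=6), (row=2, col=3), (row=2, col=5), (row=3, col=4)
  Distance 3: (row=0, col=2), (row=0, col=6), (row=1, col=7), (row=2, col=2), (row=2, col=6), (row=3, col=3), (row=3, col=5), (row=4, col=4)
  Distance 4: (row=0, col=1), (row=0, col=7), (row=1, col=2), (row=1, col=8), (row=2, col=1), (row=2, col=7), (row=3, col=2), (row=3, col=6), (row=4, col=5), (row=5, col=4)
  Distance 5: (row=0, col=0), (row=0, col=8), (row=1, col=1), (row=2, col=8), (row=3, col=1), (row=3, col=7), (row=4, col=2), (row=4, col=6), (row=5, col=3), (row=5, col=5)
  Distance 6: (row=0, col=9), (row=1, col=0), (row=3, col=0), (row=3, col=8), (row=4, col=1), (row=4, col=7), (row=5, col=2), (row=5, col=6)
  Distance 7: (row=0, col=10), (row=3, col=9), (row=4, col=0), (row=4, col=8), (row=5, col=1), (row=5, col=7)
  Distance 8: (row=1, col=10), (row=3, col=10), (row=4, col=9), (row=5, col=8)
  Distance 9: (row=4, col=10), (row=5, col=9)
  Distance 10: (row=5, col=10)
Total reachable: 59 (grid has 59 open cells total)

Answer: Reachable cells: 59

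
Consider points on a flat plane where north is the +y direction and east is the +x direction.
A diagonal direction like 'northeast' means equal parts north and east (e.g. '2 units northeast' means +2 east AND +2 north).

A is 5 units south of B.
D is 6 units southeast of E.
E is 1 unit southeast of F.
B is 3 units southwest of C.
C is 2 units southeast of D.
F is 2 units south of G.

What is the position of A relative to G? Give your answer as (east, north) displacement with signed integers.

Answer: A is at (east=6, north=-19) relative to G.

Derivation:
Place G at the origin (east=0, north=0).
  F is 2 units south of G: delta (east=+0, north=-2); F at (east=0, north=-2).
  E is 1 unit southeast of F: delta (east=+1, north=-1); E at (east=1, north=-3).
  D is 6 units southeast of E: delta (east=+6, north=-6); D at (east=7, north=-9).
  C is 2 units southeast of D: delta (east=+2, north=-2); C at (east=9, north=-11).
  B is 3 units southwest of C: delta (east=-3, north=-3); B at (east=6, north=-14).
  A is 5 units south of B: delta (east=+0, north=-5); A at (east=6, north=-19).
Therefore A relative to G: (east=6, north=-19).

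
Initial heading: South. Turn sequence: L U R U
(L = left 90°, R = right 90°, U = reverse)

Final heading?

Start: South
  L (left (90° counter-clockwise)) -> East
  U (U-turn (180°)) -> West
  R (right (90° clockwise)) -> North
  U (U-turn (180°)) -> South
Final: South

Answer: Final heading: South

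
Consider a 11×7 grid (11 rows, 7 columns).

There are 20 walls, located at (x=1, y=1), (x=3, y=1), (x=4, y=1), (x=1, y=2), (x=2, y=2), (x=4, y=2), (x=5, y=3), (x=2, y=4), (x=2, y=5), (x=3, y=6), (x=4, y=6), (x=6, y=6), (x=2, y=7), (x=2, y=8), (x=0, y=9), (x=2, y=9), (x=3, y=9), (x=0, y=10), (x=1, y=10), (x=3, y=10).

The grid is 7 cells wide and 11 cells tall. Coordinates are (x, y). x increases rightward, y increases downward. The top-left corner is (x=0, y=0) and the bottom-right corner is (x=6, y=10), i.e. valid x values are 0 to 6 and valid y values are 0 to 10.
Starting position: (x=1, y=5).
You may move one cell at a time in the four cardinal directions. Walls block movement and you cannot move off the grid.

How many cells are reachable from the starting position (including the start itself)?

Answer: Reachable cells: 56

Derivation:
BFS flood-fill from (x=1, y=5):
  Distance 0: (x=1, y=5)
  Distance 1: (x=1, y=4), (x=0, y=5), (x=1, y=6)
  Distance 2: (x=1, y=3), (x=0, y=4), (x=0, y=6), (x=2, y=6), (x=1, y=7)
  Distance 3: (x=0, y=3), (x=2, y=3), (x=0, y=7), (x=1, y=8)
  Distance 4: (x=0, y=2), (x=3, y=3), (x=0, y=8), (x=1, y=9)
  Distance 5: (x=0, y=1), (x=3, y=2), (x=4, y=3), (x=3, y=4)
  Distance 6: (x=0, y=0), (x=4, y=4), (x=3, y=5)
  Distance 7: (x=1, y=0), (x=5, y=4), (x=4, y=5)
  Distance 8: (x=2, y=0), (x=6, y=4), (x=5, y=5)
  Distance 9: (x=3, y=0), (x=2, y=1), (x=6, y=3), (x=6, y=5), (x=5, y=6)
  Distance 10: (x=4, y=0), (x=6, y=2), (x=5, y=7)
  Distance 11: (x=5, y=0), (x=6, y=1), (x=5, y=2), (x=4, y=7), (x=6, y=7), (x=5, y=8)
  Distance 12: (x=6, y=0), (x=5, y=1), (x=3, y=7), (x=4, y=8), (x=6, y=8), (x=5, y=9)
  Distance 13: (x=3, y=8), (x=4, y=9), (x=6, y=9), (x=5, y=10)
  Distance 14: (x=4, y=10), (x=6, y=10)
Total reachable: 56 (grid has 57 open cells total)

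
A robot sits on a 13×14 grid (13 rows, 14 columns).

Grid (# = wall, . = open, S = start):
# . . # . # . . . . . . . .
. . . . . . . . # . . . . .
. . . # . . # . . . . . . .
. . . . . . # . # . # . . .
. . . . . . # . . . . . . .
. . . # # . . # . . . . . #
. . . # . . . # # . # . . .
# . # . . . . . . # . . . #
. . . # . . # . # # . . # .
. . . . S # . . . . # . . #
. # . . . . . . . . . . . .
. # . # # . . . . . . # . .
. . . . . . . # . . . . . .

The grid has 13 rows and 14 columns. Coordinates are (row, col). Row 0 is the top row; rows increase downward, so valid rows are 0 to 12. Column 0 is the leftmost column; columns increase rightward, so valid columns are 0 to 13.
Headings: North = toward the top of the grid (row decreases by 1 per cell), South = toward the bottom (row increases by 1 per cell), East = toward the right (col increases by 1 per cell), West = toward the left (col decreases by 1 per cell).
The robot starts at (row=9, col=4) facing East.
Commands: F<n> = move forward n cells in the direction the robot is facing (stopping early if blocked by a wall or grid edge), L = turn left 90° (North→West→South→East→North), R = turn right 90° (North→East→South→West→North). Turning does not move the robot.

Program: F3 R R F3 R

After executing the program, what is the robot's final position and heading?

Answer: Final position: (row=9, col=1), facing North

Derivation:
Start: (row=9, col=4), facing East
  F3: move forward 0/3 (blocked), now at (row=9, col=4)
  R: turn right, now facing South
  R: turn right, now facing West
  F3: move forward 3, now at (row=9, col=1)
  R: turn right, now facing North
Final: (row=9, col=1), facing North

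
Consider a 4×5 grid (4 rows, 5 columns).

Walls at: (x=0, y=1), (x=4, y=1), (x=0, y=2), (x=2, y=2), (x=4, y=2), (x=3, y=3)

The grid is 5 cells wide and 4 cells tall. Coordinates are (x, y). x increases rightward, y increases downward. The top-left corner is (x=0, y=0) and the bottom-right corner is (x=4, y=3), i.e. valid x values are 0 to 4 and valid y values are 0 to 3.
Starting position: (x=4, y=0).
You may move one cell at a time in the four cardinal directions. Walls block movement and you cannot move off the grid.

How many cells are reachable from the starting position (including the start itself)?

BFS flood-fill from (x=4, y=0):
  Distance 0: (x=4, y=0)
  Distance 1: (x=3, y=0)
  Distance 2: (x=2, y=0), (x=3, y=1)
  Distance 3: (x=1, y=0), (x=2, y=1), (x=3, y=2)
  Distance 4: (x=0, y=0), (x=1, y=1)
  Distance 5: (x=1, y=2)
  Distance 6: (x=1, y=3)
  Distance 7: (x=0, y=3), (x=2, y=3)
Total reachable: 13 (grid has 14 open cells total)

Answer: Reachable cells: 13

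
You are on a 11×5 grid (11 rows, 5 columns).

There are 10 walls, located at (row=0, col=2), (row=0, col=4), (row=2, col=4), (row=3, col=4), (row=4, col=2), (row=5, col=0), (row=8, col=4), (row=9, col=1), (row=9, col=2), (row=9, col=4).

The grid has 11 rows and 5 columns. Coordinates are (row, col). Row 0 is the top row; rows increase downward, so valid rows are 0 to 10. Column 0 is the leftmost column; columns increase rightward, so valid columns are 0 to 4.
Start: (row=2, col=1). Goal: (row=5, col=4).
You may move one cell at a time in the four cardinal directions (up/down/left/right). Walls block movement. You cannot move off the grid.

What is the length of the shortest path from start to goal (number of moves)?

BFS from (row=2, col=1) until reaching (row=5, col=4):
  Distance 0: (row=2, col=1)
  Distance 1: (row=1, col=1), (row=2, col=0), (row=2, col=2), (row=3, col=1)
  Distance 2: (row=0, col=1), (row=1, col=0), (row=1, col=2), (row=2, col=3), (row=3, col=0), (row=3, col=2), (row=4, col=1)
  Distance 3: (row=0, col=0), (row=1, col=3), (row=3, col=3), (row=4, col=0), (row=5, col=1)
  Distance 4: (row=0, col=3), (row=1, col=4), (row=4, col=3), (row=5, col=2), (row=6, col=1)
  Distance 5: (row=4, col=4), (row=5, col=3), (row=6, col=0), (row=6, col=2), (row=7, col=1)
  Distance 6: (row=5, col=4), (row=6, col=3), (row=7, col=0), (row=7, col=2), (row=8, col=1)  <- goal reached here
One shortest path (6 moves): (row=2, col=1) -> (row=2, col=2) -> (row=2, col=3) -> (row=3, col=3) -> (row=4, col=3) -> (row=4, col=4) -> (row=5, col=4)

Answer: Shortest path length: 6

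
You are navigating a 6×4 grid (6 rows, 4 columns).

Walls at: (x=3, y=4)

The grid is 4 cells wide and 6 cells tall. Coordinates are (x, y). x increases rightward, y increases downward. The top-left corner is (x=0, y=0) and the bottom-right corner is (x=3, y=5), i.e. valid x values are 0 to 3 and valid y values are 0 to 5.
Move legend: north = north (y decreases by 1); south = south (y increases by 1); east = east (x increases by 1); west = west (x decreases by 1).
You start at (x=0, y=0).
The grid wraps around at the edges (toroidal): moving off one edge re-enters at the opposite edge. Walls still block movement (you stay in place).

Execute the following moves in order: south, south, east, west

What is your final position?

Answer: Final position: (x=0, y=2)

Derivation:
Start: (x=0, y=0)
  south (south): (x=0, y=0) -> (x=0, y=1)
  south (south): (x=0, y=1) -> (x=0, y=2)
  east (east): (x=0, y=2) -> (x=1, y=2)
  west (west): (x=1, y=2) -> (x=0, y=2)
Final: (x=0, y=2)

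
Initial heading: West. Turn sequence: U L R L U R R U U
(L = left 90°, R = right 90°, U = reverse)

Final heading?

Answer: Final heading: North

Derivation:
Start: West
  U (U-turn (180°)) -> East
  L (left (90° counter-clockwise)) -> North
  R (right (90° clockwise)) -> East
  L (left (90° counter-clockwise)) -> North
  U (U-turn (180°)) -> South
  R (right (90° clockwise)) -> West
  R (right (90° clockwise)) -> North
  U (U-turn (180°)) -> South
  U (U-turn (180°)) -> North
Final: North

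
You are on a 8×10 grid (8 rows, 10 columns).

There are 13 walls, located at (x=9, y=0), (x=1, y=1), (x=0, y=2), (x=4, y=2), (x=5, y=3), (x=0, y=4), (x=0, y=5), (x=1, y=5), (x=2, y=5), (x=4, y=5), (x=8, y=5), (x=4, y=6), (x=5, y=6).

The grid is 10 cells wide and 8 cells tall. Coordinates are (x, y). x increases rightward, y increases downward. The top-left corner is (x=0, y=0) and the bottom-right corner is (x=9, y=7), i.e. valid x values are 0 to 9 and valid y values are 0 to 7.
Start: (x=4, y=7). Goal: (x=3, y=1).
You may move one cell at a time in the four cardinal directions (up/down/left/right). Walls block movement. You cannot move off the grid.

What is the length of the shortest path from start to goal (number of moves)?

Answer: Shortest path length: 7

Derivation:
BFS from (x=4, y=7) until reaching (x=3, y=1):
  Distance 0: (x=4, y=7)
  Distance 1: (x=3, y=7), (x=5, y=7)
  Distance 2: (x=3, y=6), (x=2, y=7), (x=6, y=7)
  Distance 3: (x=3, y=5), (x=2, y=6), (x=6, y=6), (x=1, y=7), (x=7, y=7)
  Distance 4: (x=3, y=4), (x=6, y=5), (x=1, y=6), (x=7, y=6), (x=0, y=7), (x=8, y=7)
  Distance 5: (x=3, y=3), (x=2, y=4), (x=4, y=4), (x=6, y=4), (x=5, y=5), (x=7, y=5), (x=0, y=6), (x=8, y=6), (x=9, y=7)
  Distance 6: (x=3, y=2), (x=2, y=3), (x=4, y=3), (x=6, y=3), (x=1, y=4), (x=5, y=4), (x=7, y=4), (x=9, y=6)
  Distance 7: (x=3, y=1), (x=2, y=2), (x=6, y=2), (x=1, y=3), (x=7, y=3), (x=8, y=4), (x=9, y=5)  <- goal reached here
One shortest path (7 moves): (x=4, y=7) -> (x=3, y=7) -> (x=3, y=6) -> (x=3, y=5) -> (x=3, y=4) -> (x=3, y=3) -> (x=3, y=2) -> (x=3, y=1)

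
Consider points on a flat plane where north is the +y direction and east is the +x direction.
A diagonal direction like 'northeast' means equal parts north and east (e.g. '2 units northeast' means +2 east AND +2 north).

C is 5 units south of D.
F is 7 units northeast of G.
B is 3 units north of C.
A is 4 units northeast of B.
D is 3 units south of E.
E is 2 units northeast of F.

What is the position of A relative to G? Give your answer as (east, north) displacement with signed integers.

Answer: A is at (east=13, north=8) relative to G.

Derivation:
Place G at the origin (east=0, north=0).
  F is 7 units northeast of G: delta (east=+7, north=+7); F at (east=7, north=7).
  E is 2 units northeast of F: delta (east=+2, north=+2); E at (east=9, north=9).
  D is 3 units south of E: delta (east=+0, north=-3); D at (east=9, north=6).
  C is 5 units south of D: delta (east=+0, north=-5); C at (east=9, north=1).
  B is 3 units north of C: delta (east=+0, north=+3); B at (east=9, north=4).
  A is 4 units northeast of B: delta (east=+4, north=+4); A at (east=13, north=8).
Therefore A relative to G: (east=13, north=8).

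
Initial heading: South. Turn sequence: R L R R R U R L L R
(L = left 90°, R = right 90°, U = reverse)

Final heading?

Start: South
  R (right (90° clockwise)) -> West
  L (left (90° counter-clockwise)) -> South
  R (right (90° clockwise)) -> West
  R (right (90° clockwise)) -> North
  R (right (90° clockwise)) -> East
  U (U-turn (180°)) -> West
  R (right (90° clockwise)) -> North
  L (left (90° counter-clockwise)) -> West
  L (left (90° counter-clockwise)) -> South
  R (right (90° clockwise)) -> West
Final: West

Answer: Final heading: West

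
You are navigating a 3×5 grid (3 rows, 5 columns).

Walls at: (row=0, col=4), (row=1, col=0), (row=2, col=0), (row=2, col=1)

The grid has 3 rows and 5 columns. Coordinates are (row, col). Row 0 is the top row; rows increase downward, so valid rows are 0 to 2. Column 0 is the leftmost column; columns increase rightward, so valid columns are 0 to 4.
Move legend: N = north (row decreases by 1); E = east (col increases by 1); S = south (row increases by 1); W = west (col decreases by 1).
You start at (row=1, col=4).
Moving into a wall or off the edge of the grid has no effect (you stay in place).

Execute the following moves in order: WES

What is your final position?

Start: (row=1, col=4)
  W (west): (row=1, col=4) -> (row=1, col=3)
  E (east): (row=1, col=3) -> (row=1, col=4)
  S (south): (row=1, col=4) -> (row=2, col=4)
Final: (row=2, col=4)

Answer: Final position: (row=2, col=4)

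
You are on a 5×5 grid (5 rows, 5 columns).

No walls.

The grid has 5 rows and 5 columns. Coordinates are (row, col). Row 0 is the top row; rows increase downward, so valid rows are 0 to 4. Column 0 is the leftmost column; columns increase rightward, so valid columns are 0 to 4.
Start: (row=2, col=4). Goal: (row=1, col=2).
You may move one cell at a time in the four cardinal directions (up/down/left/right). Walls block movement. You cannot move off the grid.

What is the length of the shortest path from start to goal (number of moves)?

Answer: Shortest path length: 3

Derivation:
BFS from (row=2, col=4) until reaching (row=1, col=2):
  Distance 0: (row=2, col=4)
  Distance 1: (row=1, col=4), (row=2, col=3), (row=3, col=4)
  Distance 2: (row=0, col=4), (row=1, col=3), (row=2, col=2), (row=3, col=3), (row=4, col=4)
  Distance 3: (row=0, col=3), (row=1, col=2), (row=2, col=1), (row=3, col=2), (row=4, col=3)  <- goal reached here
One shortest path (3 moves): (row=2, col=4) -> (row=2, col=3) -> (row=2, col=2) -> (row=1, col=2)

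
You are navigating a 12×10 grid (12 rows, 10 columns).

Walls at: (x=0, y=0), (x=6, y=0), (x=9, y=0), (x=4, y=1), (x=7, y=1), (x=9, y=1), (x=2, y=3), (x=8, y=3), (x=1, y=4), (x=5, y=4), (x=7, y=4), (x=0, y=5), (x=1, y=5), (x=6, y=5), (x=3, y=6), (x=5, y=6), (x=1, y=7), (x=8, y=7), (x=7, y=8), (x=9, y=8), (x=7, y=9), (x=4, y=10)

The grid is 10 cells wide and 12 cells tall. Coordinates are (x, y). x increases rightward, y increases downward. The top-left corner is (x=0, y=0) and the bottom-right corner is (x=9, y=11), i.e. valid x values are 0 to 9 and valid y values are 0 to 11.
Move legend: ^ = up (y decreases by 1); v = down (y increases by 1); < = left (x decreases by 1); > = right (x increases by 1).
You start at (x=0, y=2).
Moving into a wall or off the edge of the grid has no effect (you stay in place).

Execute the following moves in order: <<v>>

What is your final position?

Answer: Final position: (x=1, y=3)

Derivation:
Start: (x=0, y=2)
  < (left): blocked, stay at (x=0, y=2)
  < (left): blocked, stay at (x=0, y=2)
  v (down): (x=0, y=2) -> (x=0, y=3)
  > (right): (x=0, y=3) -> (x=1, y=3)
  > (right): blocked, stay at (x=1, y=3)
Final: (x=1, y=3)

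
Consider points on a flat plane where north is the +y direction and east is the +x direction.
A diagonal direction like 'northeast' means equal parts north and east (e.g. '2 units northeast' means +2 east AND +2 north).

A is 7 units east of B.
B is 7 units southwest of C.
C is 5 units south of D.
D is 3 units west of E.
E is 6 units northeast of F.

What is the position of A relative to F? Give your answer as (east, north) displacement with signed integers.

Place F at the origin (east=0, north=0).
  E is 6 units northeast of F: delta (east=+6, north=+6); E at (east=6, north=6).
  D is 3 units west of E: delta (east=-3, north=+0); D at (east=3, north=6).
  C is 5 units south of D: delta (east=+0, north=-5); C at (east=3, north=1).
  B is 7 units southwest of C: delta (east=-7, north=-7); B at (east=-4, north=-6).
  A is 7 units east of B: delta (east=+7, north=+0); A at (east=3, north=-6).
Therefore A relative to F: (east=3, north=-6).

Answer: A is at (east=3, north=-6) relative to F.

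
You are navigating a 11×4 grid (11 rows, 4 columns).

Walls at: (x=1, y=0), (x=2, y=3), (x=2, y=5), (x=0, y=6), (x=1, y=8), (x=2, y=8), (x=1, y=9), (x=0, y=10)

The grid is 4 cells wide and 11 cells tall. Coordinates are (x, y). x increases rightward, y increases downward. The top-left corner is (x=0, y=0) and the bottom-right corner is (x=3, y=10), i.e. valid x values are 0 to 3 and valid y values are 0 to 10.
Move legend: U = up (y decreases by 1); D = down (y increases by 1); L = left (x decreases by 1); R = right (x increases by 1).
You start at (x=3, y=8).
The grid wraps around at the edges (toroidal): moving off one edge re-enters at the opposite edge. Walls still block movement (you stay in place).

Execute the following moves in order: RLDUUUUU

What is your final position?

Answer: Final position: (x=3, y=4)

Derivation:
Start: (x=3, y=8)
  R (right): (x=3, y=8) -> (x=0, y=8)
  L (left): (x=0, y=8) -> (x=3, y=8)
  D (down): (x=3, y=8) -> (x=3, y=9)
  U (up): (x=3, y=9) -> (x=3, y=8)
  U (up): (x=3, y=8) -> (x=3, y=7)
  U (up): (x=3, y=7) -> (x=3, y=6)
  U (up): (x=3, y=6) -> (x=3, y=5)
  U (up): (x=3, y=5) -> (x=3, y=4)
Final: (x=3, y=4)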